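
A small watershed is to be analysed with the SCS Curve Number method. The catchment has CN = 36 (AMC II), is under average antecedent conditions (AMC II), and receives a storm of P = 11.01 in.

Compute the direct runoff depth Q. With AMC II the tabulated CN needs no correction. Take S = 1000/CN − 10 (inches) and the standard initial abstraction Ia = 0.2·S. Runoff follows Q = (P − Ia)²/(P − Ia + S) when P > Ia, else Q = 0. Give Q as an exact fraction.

CN(II) = 36; AMC II needs no correction.
Retention S: 1000/CN − 10 with CN=36.000 → S = 160/9 ≈ 17.778 in
Ia = 0.2·(160/9) = 32/9 in ≈ 3.556 in
P − Ia = 11.010 − 3.556 = 6709/900 ≈ 7.454 in (> 0, runoff occurs)
Q: (6709/900)² ÷ (22709/900) = 45010681/20438100 in (≈ 2.202 in)

Q = 45010681/20438100 in ≈ 2.202 in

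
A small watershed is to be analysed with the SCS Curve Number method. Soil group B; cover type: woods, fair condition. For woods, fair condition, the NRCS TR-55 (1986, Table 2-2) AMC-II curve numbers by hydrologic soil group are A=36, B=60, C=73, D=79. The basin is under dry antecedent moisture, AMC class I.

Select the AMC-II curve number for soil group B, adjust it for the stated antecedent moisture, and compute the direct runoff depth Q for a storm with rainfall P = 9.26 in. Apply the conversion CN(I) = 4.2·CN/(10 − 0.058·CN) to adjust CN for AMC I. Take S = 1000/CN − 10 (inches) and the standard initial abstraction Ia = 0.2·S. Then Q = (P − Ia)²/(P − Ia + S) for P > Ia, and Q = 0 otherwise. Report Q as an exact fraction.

NRCS table: woods, fair condition, soil group B → CN(II) = 60
Dry (AMC I): CN(I) = 4.2·60/(10 − 0.058·60) = 252/(163/25) = 6300/163 ≈ 38.650
Max retention: S = 1000/(6300/163) − 10 = 1000/63 in (≈ 15.873 in)
Initial abstraction Ia = S/5 = (1000/63)/5 = 200/63 ≈ 3.175 in
P − Ia = 9.260 − 3.175 = 19169/3150 ≈ 6.085 in (> 0, runoff occurs)
Q: (19169/3150)² ÷ (69169/3150) = 367450561/217882350 in (≈ 1.686 in)

Q = 367450561/217882350 in ≈ 1.686 in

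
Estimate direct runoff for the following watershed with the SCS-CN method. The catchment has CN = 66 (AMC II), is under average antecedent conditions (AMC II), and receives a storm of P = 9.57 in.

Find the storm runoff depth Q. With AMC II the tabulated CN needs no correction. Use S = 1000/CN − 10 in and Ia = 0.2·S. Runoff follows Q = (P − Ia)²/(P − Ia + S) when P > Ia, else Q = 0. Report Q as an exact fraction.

Q = 794168761/149097300 in ≈ 5.327 in

Average conditions: CN = 66 (no AMC adjustment).
Max retention: S = 1000/66 − 10 = 170/33 in (≈ 5.152 in)
Ia = 0.2·(170/33) = 34/33 in ≈ 1.030 in
P − Ia = 9.570 − 1.030 = 28181/3300 ≈ 8.540 in (> 0, runoff occurs)
Runoff Q = (P−Ia)²/(P−Ia+S) = (8.540)²/(8.540+5.152) = 794168761/149097300 ≈ 5.327 in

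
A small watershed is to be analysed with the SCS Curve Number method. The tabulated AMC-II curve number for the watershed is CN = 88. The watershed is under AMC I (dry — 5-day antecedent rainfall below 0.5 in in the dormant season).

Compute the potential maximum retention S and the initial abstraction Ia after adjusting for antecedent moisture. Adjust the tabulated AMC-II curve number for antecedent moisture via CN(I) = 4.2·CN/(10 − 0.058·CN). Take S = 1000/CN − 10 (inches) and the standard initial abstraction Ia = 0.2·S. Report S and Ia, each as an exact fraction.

S = 250/77 in ≈ 3.247 in; Ia = 50/77 in ≈ 0.649 in

CN(I) from CN(II)=88: (4.2·88)/(10 − 0.058·88) = 3850/51 ≈ 75.490
S = 1000/(3850/51) − 10 = 250/77 in ≈ 3.247 in
Ia = 0.2·(250/77) = 50/77 in ≈ 0.649 in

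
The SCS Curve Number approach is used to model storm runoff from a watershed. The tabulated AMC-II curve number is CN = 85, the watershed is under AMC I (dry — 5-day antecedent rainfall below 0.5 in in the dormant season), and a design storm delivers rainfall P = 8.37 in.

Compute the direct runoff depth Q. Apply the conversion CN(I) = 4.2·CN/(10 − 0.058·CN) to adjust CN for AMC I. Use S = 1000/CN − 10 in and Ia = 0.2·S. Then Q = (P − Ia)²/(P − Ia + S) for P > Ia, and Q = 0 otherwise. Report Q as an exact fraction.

Adjust CN=85 to AMC I: 4.2·85/(10 − 0.058·85) → 357 ÷ (507/100) = 11900/169 ≈ 70.414
S = 1000/(11900/169) − 10 = 500/119 in ≈ 4.202 in
Ia = 0.2S: 0.2·4.202 = 0.840 in (exactly 100/119)
Since P=8.370 > Ia=0.840: effective rainfall P−Ia = 89603/11900 in
Runoff Q = (P−Ia)²/(P−Ia+S) = (7.530)²/(7.530+4.202) = 8028697609/1661275700 ≈ 4.833 in

Q = 8028697609/1661275700 in ≈ 4.833 in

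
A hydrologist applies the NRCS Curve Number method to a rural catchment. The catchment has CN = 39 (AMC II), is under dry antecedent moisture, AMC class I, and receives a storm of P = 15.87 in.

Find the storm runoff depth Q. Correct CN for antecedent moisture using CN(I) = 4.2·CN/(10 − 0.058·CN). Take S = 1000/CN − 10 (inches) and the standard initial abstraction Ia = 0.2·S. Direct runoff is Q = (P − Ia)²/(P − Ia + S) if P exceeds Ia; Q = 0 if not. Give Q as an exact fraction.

Q = 475759201009/306285770700 in ≈ 1.553 in

Adjust CN=39 to AMC I: 4.2·39/(10 − 0.058·39) → (819/5) ÷ (3869/500) = 81900/3869 ≈ 21.168
Retention S: 1000/CN − 10 with CN=21.168 → S = 30500/819 ≈ 37.241 in
Ia = 0.2S: 0.2·37.241 = 7.448 in (exactly 6100/819)
Excess rainfall: 15.870 − 7.448 = 8.422 in; P > Ia so Q > 0
Runoff Q = (P−Ia)²/(P−Ia+S) = (8.422)²/(8.422+37.241) = 475759201009/306285770700 ≈ 1.553 in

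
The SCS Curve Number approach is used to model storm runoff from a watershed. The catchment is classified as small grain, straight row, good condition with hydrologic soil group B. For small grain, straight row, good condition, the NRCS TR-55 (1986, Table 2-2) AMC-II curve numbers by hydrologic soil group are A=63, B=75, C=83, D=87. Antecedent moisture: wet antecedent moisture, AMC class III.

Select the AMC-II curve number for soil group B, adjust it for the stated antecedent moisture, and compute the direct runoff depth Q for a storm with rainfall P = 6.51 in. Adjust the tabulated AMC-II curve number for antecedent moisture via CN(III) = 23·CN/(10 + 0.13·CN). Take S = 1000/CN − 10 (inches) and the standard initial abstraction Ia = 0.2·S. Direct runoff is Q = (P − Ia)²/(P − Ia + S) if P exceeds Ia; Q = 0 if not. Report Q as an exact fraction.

NRCS table: small grain, straight row, good condition, soil group B → CN(II) = 75
Adjust CN=75 to AMC III: 23·75/(10 + 0.13·75) → 1725 ÷ (79/4) = 6900/79 ≈ 87.342
Max retention: S = 1000/(6900/79) − 10 = 100/69 in (≈ 1.449 in)
Ia = 0.2S: 0.2·1.449 = 0.290 in (exactly 20/69)
Since P=6.510 > Ia=0.290: effective rainfall P−Ia = 42919/6900 in
Runoff Q = (P−Ia)²/(P−Ia+S) = (6.220)²/(6.220+1.449) = 1842040561/365141100 ≈ 5.045 in

Q = 1842040561/365141100 in ≈ 5.045 in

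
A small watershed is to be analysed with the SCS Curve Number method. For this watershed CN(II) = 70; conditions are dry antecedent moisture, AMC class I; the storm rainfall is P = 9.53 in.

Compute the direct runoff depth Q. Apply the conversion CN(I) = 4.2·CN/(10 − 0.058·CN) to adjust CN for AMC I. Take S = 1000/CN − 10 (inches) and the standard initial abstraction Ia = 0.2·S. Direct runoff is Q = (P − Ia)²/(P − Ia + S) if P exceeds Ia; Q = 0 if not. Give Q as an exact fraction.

CN(I) from CN(II)=70: (4.2·70)/(10 − 0.058·70) = 4900/99 ≈ 49.495
Retention S: 1000/CN − 10 with CN=49.495 → S = 500/49 ≈ 10.204 in
Ia = 0.2·(500/49) = 100/49 in ≈ 2.041 in
P − Ia = 9.530 − 2.041 = 36697/4900 ≈ 7.489 in (> 0, runoff occurs)
Runoff Q = (P−Ia)²/(P−Ia+S) = (7.489)²/(7.489+10.204) = 1346669809/424815300 ≈ 3.170 in

Q = 1346669809/424815300 in ≈ 3.170 in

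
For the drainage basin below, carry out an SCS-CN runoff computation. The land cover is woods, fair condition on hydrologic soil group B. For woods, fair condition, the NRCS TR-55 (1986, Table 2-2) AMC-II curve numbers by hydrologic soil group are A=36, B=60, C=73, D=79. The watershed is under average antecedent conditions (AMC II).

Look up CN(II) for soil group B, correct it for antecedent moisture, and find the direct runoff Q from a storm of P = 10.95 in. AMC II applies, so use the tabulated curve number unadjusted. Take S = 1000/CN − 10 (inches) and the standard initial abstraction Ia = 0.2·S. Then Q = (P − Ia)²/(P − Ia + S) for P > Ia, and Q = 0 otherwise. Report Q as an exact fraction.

NRCS table: woods, fair condition, soil group B → CN(II) = 60
CN(II) = 60; AMC II needs no correction.
Retention S: 1000/CN − 10 with CN=60.000 → S = 20/3 ≈ 6.667 in
Ia = 0.2S: 0.2·6.667 = 1.333 in (exactly 4/3)
Since P=10.950 > Ia=1.333: effective rainfall P−Ia = 577/60 in
Q = (577/60)²/((577/60) + 20/3) = (332929/3600)/(977/60) = 332929/58620 in ≈ 5.679 in

Q = 332929/58620 in ≈ 5.679 in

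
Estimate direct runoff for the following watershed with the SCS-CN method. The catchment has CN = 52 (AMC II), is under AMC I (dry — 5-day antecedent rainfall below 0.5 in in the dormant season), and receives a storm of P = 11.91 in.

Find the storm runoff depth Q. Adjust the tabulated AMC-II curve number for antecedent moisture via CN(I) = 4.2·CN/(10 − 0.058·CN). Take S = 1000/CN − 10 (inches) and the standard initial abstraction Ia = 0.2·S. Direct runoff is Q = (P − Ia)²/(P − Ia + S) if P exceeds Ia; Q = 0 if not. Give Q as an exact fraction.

Dry (AMC I): CN(I) = 4.2·52/(10 − 0.058·52) = (1092/5)/(873/125) = 9100/291 ≈ 31.271
Retention S: 1000/CN − 10 with CN=31.271 → S = 2000/91 ≈ 21.978 in
Initial abstraction Ia = S/5 = (2000/91)/5 = 400/91 ≈ 4.396 in
Excess rainfall: 11.910 − 4.396 = 7.514 in; P > Ia so Q > 0
Q: (68381/9100)² ÷ (268381/9100) = 4675961161/2442267100 in (≈ 1.915 in)

Q = 4675961161/2442267100 in ≈ 1.915 in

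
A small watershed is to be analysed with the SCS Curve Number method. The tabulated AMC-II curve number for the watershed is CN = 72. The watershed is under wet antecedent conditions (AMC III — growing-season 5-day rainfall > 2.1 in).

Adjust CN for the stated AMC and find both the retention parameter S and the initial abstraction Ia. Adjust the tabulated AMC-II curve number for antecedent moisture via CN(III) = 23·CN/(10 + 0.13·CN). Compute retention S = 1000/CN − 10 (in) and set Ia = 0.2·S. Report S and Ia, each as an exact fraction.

Wet (AMC III): CN(III) = 23·72/(10 + 0.13·72) = 1656/(484/25) = 10350/121 ≈ 85.537
Retention S: 1000/CN − 10 with CN=85.537 → S = 350/207 ≈ 1.691 in
Ia = 0.2·(350/207) = 70/207 in ≈ 0.338 in

S = 350/207 in ≈ 1.691 in; Ia = 70/207 in ≈ 0.338 in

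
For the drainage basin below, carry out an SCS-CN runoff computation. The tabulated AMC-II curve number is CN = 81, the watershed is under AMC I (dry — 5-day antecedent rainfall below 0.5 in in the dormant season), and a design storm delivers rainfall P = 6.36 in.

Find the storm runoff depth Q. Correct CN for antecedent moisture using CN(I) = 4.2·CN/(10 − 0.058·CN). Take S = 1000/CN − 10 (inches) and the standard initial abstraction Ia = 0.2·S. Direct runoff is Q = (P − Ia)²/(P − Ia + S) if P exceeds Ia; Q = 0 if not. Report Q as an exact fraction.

Q = 49710715681/19581018975 in ≈ 2.539 in

Adjust CN=81 to AMC I: 4.2·81/(10 − 0.058·81) → (1701/5) ÷ (2651/500) = 170100/2651 ≈ 64.164
Retention S: 1000/CN − 10 with CN=64.164 → S = 9500/1701 ≈ 5.585 in
Initial abstraction Ia = S/5 = (9500/1701)/5 = 1900/1701 ≈ 1.117 in
Excess rainfall: 6.360 − 1.117 = 5.243 in; P > Ia so Q > 0
Runoff Q = (P−Ia)²/(P−Ia+S) = (5.243)²/(5.243+5.585) = 49710715681/19581018975 ≈ 2.539 in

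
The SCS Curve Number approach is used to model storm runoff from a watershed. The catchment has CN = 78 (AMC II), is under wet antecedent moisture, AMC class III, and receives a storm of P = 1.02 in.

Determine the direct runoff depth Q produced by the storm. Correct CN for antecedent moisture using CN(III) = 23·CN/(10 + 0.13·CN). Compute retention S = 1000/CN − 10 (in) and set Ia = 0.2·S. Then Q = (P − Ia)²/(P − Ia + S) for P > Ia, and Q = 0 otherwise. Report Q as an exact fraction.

Wet (AMC III): CN(III) = 23·78/(10 + 0.13·78) = 1794/(1007/50) = 89700/1007 ≈ 89.076
Max retention: S = 1000/(89700/1007) − 10 = 1100/897 in (≈ 1.226 in)
Ia = 0.2S: 0.2·1.226 = 0.245 in (exactly 220/897)
Since P=1.020 > Ia=0.245: effective rainfall P−Ia = 34747/44850 in
Q = (34747/44850)²/((34747/44850) + 1100/897) = (1207354009/2011522500)/(89747/44850) = 1207354009/4025152950 in ≈ 0.300 in

Q = 1207354009/4025152950 in ≈ 0.300 in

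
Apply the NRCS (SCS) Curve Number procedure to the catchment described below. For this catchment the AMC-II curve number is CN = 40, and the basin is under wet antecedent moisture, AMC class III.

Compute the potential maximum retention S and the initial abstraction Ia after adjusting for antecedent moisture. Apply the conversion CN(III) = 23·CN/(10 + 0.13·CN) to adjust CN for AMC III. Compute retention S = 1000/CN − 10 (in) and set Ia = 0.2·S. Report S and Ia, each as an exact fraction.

S = 150/23 in ≈ 6.522 in; Ia = 30/23 in ≈ 1.304 in

Adjust CN=40 to AMC III: 23·40/(10 + 0.13·40) → 920 ÷ (76/5) = 1150/19 ≈ 60.526
Retention S: 1000/CN − 10 with CN=60.526 → S = 150/23 ≈ 6.522 in
Initial abstraction Ia = S/5 = (150/23)/5 = 30/23 ≈ 1.304 in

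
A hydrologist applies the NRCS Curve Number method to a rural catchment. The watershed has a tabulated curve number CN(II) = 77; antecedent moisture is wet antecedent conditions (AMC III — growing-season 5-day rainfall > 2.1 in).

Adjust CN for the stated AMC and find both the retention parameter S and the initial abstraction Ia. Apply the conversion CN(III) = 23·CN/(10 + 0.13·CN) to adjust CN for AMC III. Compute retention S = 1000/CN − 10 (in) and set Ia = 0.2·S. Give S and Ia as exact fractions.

CN(III) from CN(II)=77: (23·77)/(10 + 0.13·77) = 7700/87 ≈ 88.506
Retention S: 1000/CN − 10 with CN=88.506 → S = 100/77 ≈ 1.299 in
Initial abstraction Ia = S/5 = (100/77)/5 = 20/77 ≈ 0.260 in

S = 100/77 in ≈ 1.299 in; Ia = 20/77 in ≈ 0.260 in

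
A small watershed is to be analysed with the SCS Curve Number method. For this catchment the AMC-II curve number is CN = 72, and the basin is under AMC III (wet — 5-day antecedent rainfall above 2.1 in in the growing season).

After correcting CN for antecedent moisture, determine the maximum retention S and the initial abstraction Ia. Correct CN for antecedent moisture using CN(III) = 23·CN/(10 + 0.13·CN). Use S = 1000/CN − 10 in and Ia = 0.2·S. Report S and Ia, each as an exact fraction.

Wet (AMC III): CN(III) = 23·72/(10 + 0.13·72) = 1656/(484/25) = 10350/121 ≈ 85.537
Max retention: S = 1000/(10350/121) − 10 = 350/207 in (≈ 1.691 in)
Initial abstraction Ia = S/5 = (350/207)/5 = 70/207 ≈ 0.338 in

S = 350/207 in ≈ 1.691 in; Ia = 70/207 in ≈ 0.338 in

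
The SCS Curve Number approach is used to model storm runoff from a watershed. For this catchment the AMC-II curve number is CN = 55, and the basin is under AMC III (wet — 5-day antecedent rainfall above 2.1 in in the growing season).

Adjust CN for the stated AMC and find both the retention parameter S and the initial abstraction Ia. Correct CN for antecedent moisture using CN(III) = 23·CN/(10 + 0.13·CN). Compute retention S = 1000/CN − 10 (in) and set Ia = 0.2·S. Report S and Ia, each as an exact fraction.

CN(III) from CN(II)=55: (23·55)/(10 + 0.13·55) = 25300/343 ≈ 73.761
S = 1000/(25300/343) − 10 = 900/253 in ≈ 3.557 in
Ia = 0.2·(900/253) = 180/253 in ≈ 0.711 in

S = 900/253 in ≈ 3.557 in; Ia = 180/253 in ≈ 0.711 in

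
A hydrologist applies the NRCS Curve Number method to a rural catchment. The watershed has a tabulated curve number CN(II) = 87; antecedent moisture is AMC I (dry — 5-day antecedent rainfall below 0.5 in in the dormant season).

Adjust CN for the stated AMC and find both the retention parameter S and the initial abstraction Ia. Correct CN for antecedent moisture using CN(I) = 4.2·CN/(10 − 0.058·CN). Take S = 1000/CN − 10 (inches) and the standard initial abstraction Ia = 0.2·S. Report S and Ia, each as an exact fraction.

Dry (AMC I): CN(I) = 4.2·87/(10 − 0.058·87) = (1827/5)/(2477/500) = 182700/2477 ≈ 73.759
Retention S: 1000/CN − 10 with CN=73.759 → S = 6500/1827 ≈ 3.558 in
Initial abstraction Ia = S/5 = (6500/1827)/5 = 1300/1827 ≈ 0.712 in

S = 6500/1827 in ≈ 3.558 in; Ia = 1300/1827 in ≈ 0.712 in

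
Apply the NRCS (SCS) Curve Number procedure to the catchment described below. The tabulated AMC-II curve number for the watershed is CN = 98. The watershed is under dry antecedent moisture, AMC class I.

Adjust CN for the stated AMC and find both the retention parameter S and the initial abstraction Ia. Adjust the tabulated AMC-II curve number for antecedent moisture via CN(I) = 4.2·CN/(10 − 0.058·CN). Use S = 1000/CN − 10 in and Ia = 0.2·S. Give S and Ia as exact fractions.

S = 500/1029 in ≈ 0.486 in; Ia = 100/1029 in ≈ 0.097 in

CN(I) from CN(II)=98: (4.2·98)/(10 − 0.058·98) = 102900/1079 ≈ 95.366
Max retention: S = 1000/(102900/1079) − 10 = 500/1029 in (≈ 0.486 in)
Initial abstraction Ia = S/5 = (500/1029)/5 = 100/1029 ≈ 0.097 in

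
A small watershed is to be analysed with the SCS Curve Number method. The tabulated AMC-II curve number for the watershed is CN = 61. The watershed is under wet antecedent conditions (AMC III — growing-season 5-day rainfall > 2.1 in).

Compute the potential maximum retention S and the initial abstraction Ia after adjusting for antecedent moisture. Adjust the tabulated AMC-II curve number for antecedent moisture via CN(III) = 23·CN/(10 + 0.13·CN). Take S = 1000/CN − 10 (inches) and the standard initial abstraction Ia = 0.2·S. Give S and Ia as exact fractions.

CN(III) from CN(II)=61: (23·61)/(10 + 0.13·61) = 140300/1793 ≈ 78.249
S = 1000/(140300/1793) − 10 = 3900/1403 in ≈ 2.780 in
Initial abstraction Ia = S/5 = (3900/1403)/5 = 780/1403 ≈ 0.556 in

S = 3900/1403 in ≈ 2.780 in; Ia = 780/1403 in ≈ 0.556 in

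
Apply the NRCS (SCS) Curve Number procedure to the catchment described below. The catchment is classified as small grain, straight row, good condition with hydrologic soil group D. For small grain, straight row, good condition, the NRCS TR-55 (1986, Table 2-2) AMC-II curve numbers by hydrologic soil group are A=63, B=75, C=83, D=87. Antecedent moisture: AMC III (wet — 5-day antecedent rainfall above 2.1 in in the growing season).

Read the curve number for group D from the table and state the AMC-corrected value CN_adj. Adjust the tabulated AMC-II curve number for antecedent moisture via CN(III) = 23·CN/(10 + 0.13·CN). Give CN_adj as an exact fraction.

NRCS table: small grain, straight row, good condition, soil group D → CN(II) = 87
CN(III) from CN(II)=87: (23·87)/(10 + 0.13·87) = 200100/2131 ≈ 93.900

CN_adj = 200100/2131 ≈ 93.900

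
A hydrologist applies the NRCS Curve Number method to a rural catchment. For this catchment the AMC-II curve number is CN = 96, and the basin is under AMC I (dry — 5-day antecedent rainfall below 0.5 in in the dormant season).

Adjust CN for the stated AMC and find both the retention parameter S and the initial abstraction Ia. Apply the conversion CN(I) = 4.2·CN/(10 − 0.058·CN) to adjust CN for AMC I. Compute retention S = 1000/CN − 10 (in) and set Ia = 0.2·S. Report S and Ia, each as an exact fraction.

S = 125/126 in ≈ 0.992 in; Ia = 25/126 in ≈ 0.198 in

CN(I) from CN(II)=96: (4.2·96)/(10 − 0.058·96) = 25200/277 ≈ 90.975
Max retention: S = 1000/(25200/277) − 10 = 125/126 in (≈ 0.992 in)
Initial abstraction Ia = S/5 = (125/126)/5 = 25/126 ≈ 0.198 in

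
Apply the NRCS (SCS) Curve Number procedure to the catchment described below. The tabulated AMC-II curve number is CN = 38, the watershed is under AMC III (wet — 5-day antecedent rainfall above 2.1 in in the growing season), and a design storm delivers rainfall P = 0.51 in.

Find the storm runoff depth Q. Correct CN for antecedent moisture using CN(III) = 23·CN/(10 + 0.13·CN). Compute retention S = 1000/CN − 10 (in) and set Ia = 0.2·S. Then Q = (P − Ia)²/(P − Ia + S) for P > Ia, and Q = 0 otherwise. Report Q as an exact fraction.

Q = 0 in ≈ 0.000 in

Adjust CN=38 to AMC III: 23·38/(10 + 0.13·38) → 874 ÷ (747/50) = 43700/747 ≈ 58.501
S = 1000/(43700/747) − 10 = 3100/437 in ≈ 7.094 in
Initial abstraction Ia = S/5 = (3100/437)/5 = 620/437 ≈ 1.419 in
P = 0.510 ≤ Ia = 1.419 in: entire storm abstracted, Q = 0.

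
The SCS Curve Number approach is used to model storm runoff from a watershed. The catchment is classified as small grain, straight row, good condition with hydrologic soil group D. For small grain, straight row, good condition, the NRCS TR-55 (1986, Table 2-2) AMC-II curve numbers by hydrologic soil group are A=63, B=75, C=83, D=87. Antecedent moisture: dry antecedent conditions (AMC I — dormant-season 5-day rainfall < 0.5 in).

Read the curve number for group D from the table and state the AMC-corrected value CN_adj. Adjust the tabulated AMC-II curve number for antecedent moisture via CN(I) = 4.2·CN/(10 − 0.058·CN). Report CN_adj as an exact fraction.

CN_adj = 182700/2477 ≈ 73.759

NRCS table: small grain, straight row, good condition, soil group D → CN(II) = 87
Adjust CN=87 to AMC I: 4.2·87/(10 − 0.058·87) → (1827/5) ÷ (2477/500) = 182700/2477 ≈ 73.759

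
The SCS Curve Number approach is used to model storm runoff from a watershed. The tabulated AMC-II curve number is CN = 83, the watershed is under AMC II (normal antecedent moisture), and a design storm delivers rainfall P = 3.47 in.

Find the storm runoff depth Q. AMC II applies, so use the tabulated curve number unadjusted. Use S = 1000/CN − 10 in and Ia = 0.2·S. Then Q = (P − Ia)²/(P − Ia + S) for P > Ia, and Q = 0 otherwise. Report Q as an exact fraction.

Average conditions: CN = 83 (no AMC adjustment).
Retention S: 1000/CN − 10 with CN=83.000 → S = 170/83 ≈ 2.048 in
Ia = 0.2S: 0.2·2.048 = 0.410 in (exactly 34/83)
Since P=3.470 > Ia=0.410: effective rainfall P−Ia = 25401/8300 in
Q: (25401/8300)² ÷ (42401/8300) = 645210801/351928300 in (≈ 1.833 in)

Q = 645210801/351928300 in ≈ 1.833 in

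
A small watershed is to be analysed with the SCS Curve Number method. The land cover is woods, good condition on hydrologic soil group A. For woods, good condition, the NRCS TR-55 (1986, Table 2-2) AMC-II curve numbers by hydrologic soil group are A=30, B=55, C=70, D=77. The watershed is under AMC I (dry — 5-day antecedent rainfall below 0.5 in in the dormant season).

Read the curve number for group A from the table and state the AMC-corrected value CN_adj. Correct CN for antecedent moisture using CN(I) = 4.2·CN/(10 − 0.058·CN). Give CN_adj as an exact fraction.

CN_adj = 900/59 ≈ 15.254

NRCS table: woods, good condition, soil group A → CN(II) = 30
CN(I) from CN(II)=30: (4.2·30)/(10 − 0.058·30) = 900/59 ≈ 15.254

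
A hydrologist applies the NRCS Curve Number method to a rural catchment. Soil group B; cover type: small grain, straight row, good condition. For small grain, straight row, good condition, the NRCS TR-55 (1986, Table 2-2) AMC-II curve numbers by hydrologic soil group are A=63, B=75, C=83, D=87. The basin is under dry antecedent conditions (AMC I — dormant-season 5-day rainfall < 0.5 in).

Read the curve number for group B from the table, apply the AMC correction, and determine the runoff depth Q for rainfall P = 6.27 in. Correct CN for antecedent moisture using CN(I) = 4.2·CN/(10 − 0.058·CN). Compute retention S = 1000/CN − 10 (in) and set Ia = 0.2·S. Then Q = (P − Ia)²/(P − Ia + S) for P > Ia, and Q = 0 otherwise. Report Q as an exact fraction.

Q = 870309001/500856300 in ≈ 1.738 in

NRCS table: small grain, straight row, good condition, soil group B → CN(II) = 75
CN(I) from CN(II)=75: (4.2·75)/(10 − 0.058·75) = 6300/113 ≈ 55.752
Retention S: 1000/CN − 10 with CN=55.752 → S = 500/63 ≈ 7.937 in
Ia = 0.2·(500/63) = 100/63 in ≈ 1.587 in
P − Ia = 6.270 − 1.587 = 29501/6300 ≈ 4.683 in (> 0, runoff occurs)
Runoff Q = (P−Ia)²/(P−Ia+S) = (4.683)²/(4.683+7.937) = 870309001/500856300 ≈ 1.738 in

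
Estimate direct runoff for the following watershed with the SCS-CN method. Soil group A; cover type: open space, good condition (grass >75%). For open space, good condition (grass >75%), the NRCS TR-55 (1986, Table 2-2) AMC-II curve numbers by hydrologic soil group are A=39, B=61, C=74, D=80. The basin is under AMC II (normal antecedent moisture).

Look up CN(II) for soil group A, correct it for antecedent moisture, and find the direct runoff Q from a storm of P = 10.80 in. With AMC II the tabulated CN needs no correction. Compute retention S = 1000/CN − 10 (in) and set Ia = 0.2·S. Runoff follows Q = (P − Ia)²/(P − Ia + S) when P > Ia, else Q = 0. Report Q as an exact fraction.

Q = 1119008/443235 in ≈ 2.525 in

NRCS table: open space, good condition (grass >75%), soil group A → CN(II) = 39
AMC II — tabulated CN = 39 applies directly.
Max retention: S = 1000/39 − 10 = 610/39 in (≈ 15.641 in)
Ia = 0.2·(610/39) = 122/39 in ≈ 3.128 in
Since P=10.800 > Ia=3.128: effective rainfall P−Ia = 1496/195 in
Q = (1496/195)²/((1496/195) + 610/39) = (2238016/38025)/(4546/195) = 1119008/443235 in ≈ 2.525 in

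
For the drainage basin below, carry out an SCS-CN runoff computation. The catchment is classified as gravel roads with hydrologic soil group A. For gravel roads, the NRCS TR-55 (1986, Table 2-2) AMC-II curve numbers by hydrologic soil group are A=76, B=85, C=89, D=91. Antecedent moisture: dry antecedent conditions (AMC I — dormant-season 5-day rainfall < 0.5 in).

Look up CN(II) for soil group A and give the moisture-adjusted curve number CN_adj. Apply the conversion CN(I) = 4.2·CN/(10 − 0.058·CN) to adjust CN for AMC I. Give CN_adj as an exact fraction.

CN_adj = 13300/233 ≈ 57.082

NRCS table: gravel roads, soil group A → CN(II) = 76
Dry (AMC I): CN(I) = 4.2·76/(10 − 0.058·76) = (1596/5)/(699/125) = 13300/233 ≈ 57.082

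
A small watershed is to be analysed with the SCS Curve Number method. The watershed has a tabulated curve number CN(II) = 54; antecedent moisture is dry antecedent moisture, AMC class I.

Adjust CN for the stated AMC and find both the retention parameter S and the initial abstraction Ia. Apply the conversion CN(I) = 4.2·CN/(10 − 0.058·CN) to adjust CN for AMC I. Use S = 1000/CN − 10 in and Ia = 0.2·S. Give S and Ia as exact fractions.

CN(I) from CN(II)=54: (4.2·54)/(10 − 0.058·54) = 56700/1717 ≈ 33.023
Retention S: 1000/CN − 10 with CN=33.023 → S = 11500/567 ≈ 20.282 in
Initial abstraction Ia = S/5 = (11500/567)/5 = 2300/567 ≈ 4.056 in

S = 11500/567 in ≈ 20.282 in; Ia = 2300/567 in ≈ 4.056 in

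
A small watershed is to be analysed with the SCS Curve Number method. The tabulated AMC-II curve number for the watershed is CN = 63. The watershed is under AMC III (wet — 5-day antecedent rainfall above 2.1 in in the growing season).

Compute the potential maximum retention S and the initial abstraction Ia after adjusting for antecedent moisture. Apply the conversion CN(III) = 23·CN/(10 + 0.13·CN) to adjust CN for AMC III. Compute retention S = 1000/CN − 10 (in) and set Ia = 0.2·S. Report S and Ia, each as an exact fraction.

Adjust CN=63 to AMC III: 23·63/(10 + 0.13·63) → 1449 ÷ (1819/100) = 144900/1819 ≈ 79.659
Max retention: S = 1000/(144900/1819) − 10 = 3700/1449 in (≈ 2.553 in)
Ia = 0.2·(3700/1449) = 740/1449 in ≈ 0.511 in

S = 3700/1449 in ≈ 2.553 in; Ia = 740/1449 in ≈ 0.511 in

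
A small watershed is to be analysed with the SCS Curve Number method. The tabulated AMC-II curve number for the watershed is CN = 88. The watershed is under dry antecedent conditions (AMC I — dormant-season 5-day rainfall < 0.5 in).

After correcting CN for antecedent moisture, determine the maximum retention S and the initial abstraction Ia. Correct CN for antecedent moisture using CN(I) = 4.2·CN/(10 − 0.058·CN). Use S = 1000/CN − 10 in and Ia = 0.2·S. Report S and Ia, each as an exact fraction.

Adjust CN=88 to AMC I: 4.2·88/(10 − 0.058·88) → (1848/5) ÷ (612/125) = 3850/51 ≈ 75.490
S = 1000/(3850/51) − 10 = 250/77 in ≈ 3.247 in
Initial abstraction Ia = S/5 = (250/77)/5 = 50/77 ≈ 0.649 in

S = 250/77 in ≈ 3.247 in; Ia = 50/77 in ≈ 0.649 in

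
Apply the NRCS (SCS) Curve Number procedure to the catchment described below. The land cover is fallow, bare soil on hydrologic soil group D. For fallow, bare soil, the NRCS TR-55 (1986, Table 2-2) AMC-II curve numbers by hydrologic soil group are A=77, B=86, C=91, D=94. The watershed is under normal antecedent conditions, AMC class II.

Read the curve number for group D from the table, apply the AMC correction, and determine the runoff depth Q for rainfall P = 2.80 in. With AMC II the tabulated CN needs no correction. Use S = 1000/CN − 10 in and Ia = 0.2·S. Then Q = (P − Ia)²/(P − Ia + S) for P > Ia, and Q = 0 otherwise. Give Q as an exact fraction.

Q = 197192/91415 in ≈ 2.157 in

NRCS table: fallow, bare soil, soil group D → CN(II) = 94
Average conditions: CN = 94 (no AMC adjustment).
Retention S: 1000/CN − 10 with CN=94.000 → S = 30/47 ≈ 0.638 in
Ia = 0.2S: 0.2·0.638 = 0.128 in (exactly 6/47)
Excess rainfall: 2.800 − 0.128 = 2.672 in; P > Ia so Q > 0
Q = (628/235)²/((628/235) + 30/47) = (394384/55225)/(778/235) = 197192/91415 in ≈ 2.157 in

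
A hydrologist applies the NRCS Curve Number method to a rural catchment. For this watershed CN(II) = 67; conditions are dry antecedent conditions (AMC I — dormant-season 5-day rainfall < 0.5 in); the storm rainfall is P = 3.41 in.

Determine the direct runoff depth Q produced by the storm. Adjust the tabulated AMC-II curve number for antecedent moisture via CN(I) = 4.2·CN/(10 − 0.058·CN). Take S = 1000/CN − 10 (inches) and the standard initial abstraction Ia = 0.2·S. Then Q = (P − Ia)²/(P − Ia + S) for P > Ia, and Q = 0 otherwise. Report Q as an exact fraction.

Q = 226627731/2557879100 in ≈ 0.089 in

Dry (AMC I): CN(I) = 4.2·67/(10 − 0.058·67) = (1407/5)/(3057/500) = 46900/1019 ≈ 46.026
Retention S: 1000/CN − 10 with CN=46.026 → S = 5500/469 ≈ 11.727 in
Initial abstraction Ia = S/5 = (5500/469)/5 = 1100/469 ≈ 2.345 in
Excess rainfall: 3.410 − 2.345 = 1.065 in; P > Ia so Q > 0
Q: (49929/46900)² ÷ (599929/46900) = 226627731/2557879100 in (≈ 0.089 in)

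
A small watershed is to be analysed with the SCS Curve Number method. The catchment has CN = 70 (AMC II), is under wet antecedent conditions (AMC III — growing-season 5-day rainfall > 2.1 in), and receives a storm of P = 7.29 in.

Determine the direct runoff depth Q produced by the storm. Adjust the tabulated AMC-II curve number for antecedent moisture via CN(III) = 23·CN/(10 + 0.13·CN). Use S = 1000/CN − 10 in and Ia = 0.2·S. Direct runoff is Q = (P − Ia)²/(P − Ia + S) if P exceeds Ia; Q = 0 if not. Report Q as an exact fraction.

Q = 4134351387/758680300 in ≈ 5.449 in

Adjust CN=70 to AMC III: 23·70/(10 + 0.13·70) → 1610 ÷ (191/10) = 16100/191 ≈ 84.293
Retention S: 1000/CN − 10 with CN=84.293 → S = 300/161 ≈ 1.863 in
Ia = 0.2·(300/161) = 60/161 in ≈ 0.373 in
Since P=7.290 > Ia=0.373: effective rainfall P−Ia = 111369/16100 in
Q: (111369/16100)² ÷ (141369/16100) = 4134351387/758680300 in (≈ 5.449 in)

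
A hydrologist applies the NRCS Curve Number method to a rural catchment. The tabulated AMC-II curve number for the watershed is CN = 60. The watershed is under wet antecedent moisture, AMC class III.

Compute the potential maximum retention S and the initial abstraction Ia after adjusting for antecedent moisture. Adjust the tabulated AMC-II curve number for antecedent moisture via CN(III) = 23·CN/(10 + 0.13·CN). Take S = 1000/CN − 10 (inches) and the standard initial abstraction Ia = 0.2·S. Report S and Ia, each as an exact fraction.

S = 200/69 in ≈ 2.899 in; Ia = 40/69 in ≈ 0.580 in

CN(III) from CN(II)=60: (23·60)/(10 + 0.13·60) = 6900/89 ≈ 77.528
Max retention: S = 1000/(6900/89) − 10 = 200/69 in (≈ 2.899 in)
Initial abstraction Ia = S/5 = (200/69)/5 = 40/69 ≈ 0.580 in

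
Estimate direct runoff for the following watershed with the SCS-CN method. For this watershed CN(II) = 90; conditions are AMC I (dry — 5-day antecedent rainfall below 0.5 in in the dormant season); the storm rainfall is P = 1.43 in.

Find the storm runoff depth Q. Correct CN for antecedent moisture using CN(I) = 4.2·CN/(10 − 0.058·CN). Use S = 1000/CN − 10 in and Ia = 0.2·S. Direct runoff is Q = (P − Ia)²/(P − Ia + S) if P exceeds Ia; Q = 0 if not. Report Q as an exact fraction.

Q = 289918729/1266810300 in ≈ 0.229 in

Dry (AMC I): CN(I) = 4.2·90/(10 − 0.058·90) = 378/(239/50) = 18900/239 ≈ 79.079
Retention S: 1000/CN − 10 with CN=79.079 → S = 500/189 ≈ 2.646 in
Ia = 0.2S: 0.2·2.646 = 0.529 in (exactly 100/189)
Excess rainfall: 1.430 − 0.529 = 0.901 in; P > Ia so Q > 0
Q = (17027/18900)²/((17027/18900) + 500/189) = (289918729/357210000)/(67027/18900) = 289918729/1266810300 in ≈ 0.229 in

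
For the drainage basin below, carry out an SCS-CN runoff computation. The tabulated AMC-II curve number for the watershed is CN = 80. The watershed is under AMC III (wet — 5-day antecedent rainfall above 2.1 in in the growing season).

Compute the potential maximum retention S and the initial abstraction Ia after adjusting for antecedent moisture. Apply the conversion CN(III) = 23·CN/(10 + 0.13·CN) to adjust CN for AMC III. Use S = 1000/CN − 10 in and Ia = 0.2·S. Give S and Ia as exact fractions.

S = 25/23 in ≈ 1.087 in; Ia = 5/23 in ≈ 0.217 in

Wet (AMC III): CN(III) = 23·80/(10 + 0.13·80) = 1840/(102/5) = 4600/51 ≈ 90.196
Retention S: 1000/CN − 10 with CN=90.196 → S = 25/23 ≈ 1.087 in
Ia = 0.2S: 0.2·1.087 = 0.217 in (exactly 5/23)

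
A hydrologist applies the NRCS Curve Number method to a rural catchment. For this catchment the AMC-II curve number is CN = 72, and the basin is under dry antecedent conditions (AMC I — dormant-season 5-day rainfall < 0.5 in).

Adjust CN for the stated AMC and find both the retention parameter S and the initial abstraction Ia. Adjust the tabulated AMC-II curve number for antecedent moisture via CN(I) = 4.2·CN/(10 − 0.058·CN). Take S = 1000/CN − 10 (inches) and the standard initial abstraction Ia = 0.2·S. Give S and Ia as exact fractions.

S = 250/27 in ≈ 9.259 in; Ia = 50/27 in ≈ 1.852 in

CN(I) from CN(II)=72: (4.2·72)/(10 − 0.058·72) = 675/13 ≈ 51.923
S = 1000/(675/13) − 10 = 250/27 in ≈ 9.259 in
Ia = 0.2S: 0.2·9.259 = 1.852 in (exactly 50/27)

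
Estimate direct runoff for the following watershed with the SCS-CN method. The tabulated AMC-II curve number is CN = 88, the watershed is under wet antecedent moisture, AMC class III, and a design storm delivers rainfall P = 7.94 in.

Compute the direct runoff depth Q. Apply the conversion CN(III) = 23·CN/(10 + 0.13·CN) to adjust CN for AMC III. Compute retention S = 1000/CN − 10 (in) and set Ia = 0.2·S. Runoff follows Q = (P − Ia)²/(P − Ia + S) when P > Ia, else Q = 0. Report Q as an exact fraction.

CN(III) from CN(II)=88: (23·88)/(10 + 0.13·88) = 6325/67 ≈ 94.403
Max retention: S = 1000/(6325/67) − 10 = 150/253 in (≈ 0.593 in)
Ia = 0.2S: 0.2·0.593 = 0.119 in (exactly 30/253)
Excess rainfall: 7.940 − 0.119 = 7.821 in; P > Ia so Q > 0
Runoff Q = (P−Ia)²/(P−Ia+S) = (7.821)²/(7.821+0.593) = 9789321481/1346478650 ≈ 7.270 in

Q = 9789321481/1346478650 in ≈ 7.270 in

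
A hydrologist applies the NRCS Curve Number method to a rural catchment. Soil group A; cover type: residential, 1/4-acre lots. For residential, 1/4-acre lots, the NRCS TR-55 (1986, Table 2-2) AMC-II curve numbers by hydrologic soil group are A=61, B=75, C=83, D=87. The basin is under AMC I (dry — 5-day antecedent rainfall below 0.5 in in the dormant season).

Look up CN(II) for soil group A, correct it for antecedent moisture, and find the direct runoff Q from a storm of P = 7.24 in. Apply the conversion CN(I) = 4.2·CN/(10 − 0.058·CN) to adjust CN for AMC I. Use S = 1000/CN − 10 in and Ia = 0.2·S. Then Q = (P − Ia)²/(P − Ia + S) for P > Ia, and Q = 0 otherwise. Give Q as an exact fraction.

NRCS table: residential, 1/4-acre lots, soil group A → CN(II) = 61
CN(I) from CN(II)=61: (4.2·61)/(10 − 0.058·61) = 42700/1077 ≈ 39.647
Max retention: S = 1000/(42700/1077) − 10 = 6500/427 in (≈ 15.222 in)
Ia = 0.2·(6500/427) = 1300/427 in ≈ 3.044 in
Excess rainfall: 7.240 − 3.044 = 4.196 in; P > Ia so Q > 0
Runoff Q = (P−Ia)²/(P−Ia+S) = (4.196)²/(4.196+15.222) = 2005875369/2212788725 ≈ 0.906 in

Q = 2005875369/2212788725 in ≈ 0.906 in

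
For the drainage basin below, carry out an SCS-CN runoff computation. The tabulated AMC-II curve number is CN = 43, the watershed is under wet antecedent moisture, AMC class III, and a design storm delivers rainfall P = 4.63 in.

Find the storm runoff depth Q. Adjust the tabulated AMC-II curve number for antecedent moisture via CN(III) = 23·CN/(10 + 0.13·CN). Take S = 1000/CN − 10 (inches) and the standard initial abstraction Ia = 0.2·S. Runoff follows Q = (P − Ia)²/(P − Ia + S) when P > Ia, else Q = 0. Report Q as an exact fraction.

Q = 118272024649/90385402300 in ≈ 1.309 in

Adjust CN=43 to AMC III: 23·43/(10 + 0.13·43) → 989 ÷ (1559/100) = 98900/1559 ≈ 63.438
Max retention: S = 1000/(98900/1559) − 10 = 5700/989 in (≈ 5.763 in)
Initial abstraction Ia = S/5 = (5700/989)/5 = 1140/989 ≈ 1.153 in
Since P=4.630 > Ia=1.153: effective rainfall P−Ia = 343907/98900 in
Q = (343907/98900)²/((343907/98900) + 5700/989) = (118272024649/9781210000)/(913907/98900) = 118272024649/90385402300 in ≈ 1.309 in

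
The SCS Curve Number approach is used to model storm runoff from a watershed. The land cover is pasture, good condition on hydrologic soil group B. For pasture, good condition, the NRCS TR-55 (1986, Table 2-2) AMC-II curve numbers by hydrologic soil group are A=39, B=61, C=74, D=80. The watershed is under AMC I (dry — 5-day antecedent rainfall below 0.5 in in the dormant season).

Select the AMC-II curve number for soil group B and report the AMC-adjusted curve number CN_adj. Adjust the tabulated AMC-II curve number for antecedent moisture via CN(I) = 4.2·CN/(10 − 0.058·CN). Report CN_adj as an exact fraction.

CN_adj = 42700/1077 ≈ 39.647

NRCS table: pasture, good condition, soil group B → CN(II) = 61
Adjust CN=61 to AMC I: 4.2·61/(10 − 0.058·61) → (1281/5) ÷ (3231/500) = 42700/1077 ≈ 39.647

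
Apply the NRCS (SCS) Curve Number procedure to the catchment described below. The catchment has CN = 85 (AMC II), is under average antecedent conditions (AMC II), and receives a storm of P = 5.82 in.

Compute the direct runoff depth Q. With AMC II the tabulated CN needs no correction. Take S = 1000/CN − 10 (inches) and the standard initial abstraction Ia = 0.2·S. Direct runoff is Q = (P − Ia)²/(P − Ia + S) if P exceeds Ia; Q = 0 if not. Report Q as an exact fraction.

Q = 2399401/580550 in ≈ 4.133 in

AMC II — tabulated CN = 85 applies directly.
Retention S: 1000/CN − 10 with CN=85.000 → S = 30/17 ≈ 1.765 in
Initial abstraction Ia = S/5 = (30/17)/5 = 6/17 ≈ 0.353 in
P − Ia = 5.820 − 0.353 = 4647/850 ≈ 5.467 in (> 0, runoff occurs)
Runoff Q = (P−Ia)²/(P−Ia+S) = (5.467)²/(5.467+1.765) = 2399401/580550 ≈ 4.133 in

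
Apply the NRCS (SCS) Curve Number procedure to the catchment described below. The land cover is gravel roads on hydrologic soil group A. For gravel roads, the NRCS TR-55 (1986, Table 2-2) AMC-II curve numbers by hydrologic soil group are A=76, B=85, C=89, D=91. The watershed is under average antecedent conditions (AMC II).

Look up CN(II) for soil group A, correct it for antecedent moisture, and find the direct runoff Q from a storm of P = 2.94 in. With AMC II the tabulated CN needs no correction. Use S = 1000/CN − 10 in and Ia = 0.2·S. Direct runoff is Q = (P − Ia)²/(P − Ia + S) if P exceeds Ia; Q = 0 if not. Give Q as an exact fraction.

Q = 534361/548150 in ≈ 0.975 in

NRCS table: gravel roads, soil group A → CN(II) = 76
CN(II) = 76; AMC II needs no correction.
S = 1000/76 − 10 = 60/19 in ≈ 3.158 in
Ia = 0.2·(60/19) = 12/19 in ≈ 0.632 in
Excess rainfall: 2.940 − 0.632 = 2.308 in; P > Ia so Q > 0
Runoff Q = (P−Ia)²/(P−Ia+S) = (2.308)²/(2.308+3.158) = 534361/548150 ≈ 0.975 in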